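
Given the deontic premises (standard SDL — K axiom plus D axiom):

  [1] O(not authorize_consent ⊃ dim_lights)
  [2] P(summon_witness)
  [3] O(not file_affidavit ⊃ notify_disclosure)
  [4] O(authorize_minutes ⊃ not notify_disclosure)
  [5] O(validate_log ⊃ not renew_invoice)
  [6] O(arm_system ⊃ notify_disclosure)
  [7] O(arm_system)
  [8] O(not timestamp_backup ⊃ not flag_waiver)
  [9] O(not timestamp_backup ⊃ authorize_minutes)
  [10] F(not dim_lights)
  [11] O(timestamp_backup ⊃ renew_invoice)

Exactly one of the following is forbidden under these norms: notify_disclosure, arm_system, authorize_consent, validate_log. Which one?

validate_log

From premise 7 we have O(arm_system).
Premise 6 is O(arm_system ⊃ notify_disclosure); since O(arm_system), deontic closure gives O(notify_disclosure).
The contrapositive of premise 4 (O(authorize_minutes ⊃ not notify_disclosure)) is O(notify_disclosure ⊃ not authorize_minutes), and O(notify_disclosure) is already established, so O(not authorize_minutes).
The contrapositive of premise 9 (O(not timestamp_backup ⊃ authorize_minutes)) is O(not authorize_minutes ⊃ timestamp_backup), and O(not authorize_minutes) is already established, so O(timestamp_backup).
Premise 11 is O(timestamp_backup ⊃ renew_invoice); since O(timestamp_backup), deontic closure gives O(renew_invoice).
Premise 5, O(validate_log ⊃ not renew_invoice), contraposes to O(renew_invoice ⊃ not validate_log); with O(renew_invoice) we get O(not validate_log).
So O(not validate_log) holds, i.e. validate_log is forbidden. None of the other listed options is forbidden under the premises.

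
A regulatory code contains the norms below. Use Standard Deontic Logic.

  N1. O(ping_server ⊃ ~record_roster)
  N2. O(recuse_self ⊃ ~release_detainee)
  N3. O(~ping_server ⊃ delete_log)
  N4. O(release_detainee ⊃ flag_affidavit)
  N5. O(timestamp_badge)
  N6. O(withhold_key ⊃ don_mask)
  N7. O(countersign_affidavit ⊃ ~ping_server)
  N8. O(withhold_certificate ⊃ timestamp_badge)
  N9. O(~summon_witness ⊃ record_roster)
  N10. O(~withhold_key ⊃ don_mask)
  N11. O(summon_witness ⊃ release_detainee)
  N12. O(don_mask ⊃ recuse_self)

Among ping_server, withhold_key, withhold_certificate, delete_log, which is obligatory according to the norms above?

delete_log

Premises 6 and 10 are O(withhold_key ⊃ don_mask) and O(~withhold_key ⊃ don_mask); every ideal world satisfies withhold_key or ~withhold_key, so in either case don_mask holds — hence O(don_mask).
From O(don_mask) and premise 12, O(don_mask ⊃ recuse_self), we obtain O(recuse_self).
With premise 2, O(recuse_self ⊃ ~release_detainee), the K-axiom yields O(~release_detainee).
Premise 11 is O(summon_witness ⊃ release_detainee); contrapositively O(~release_detainee ⊃ ~summon_witness). Since O(~release_detainee) holds, K gives O(~summon_witness).
With premise 9, O(~summon_witness ⊃ record_roster), the K-axiom yields O(record_roster).
The contrapositive of premise 1 (O(ping_server ⊃ ~record_roster)) is O(record_roster ⊃ ~ping_server), and O(record_roster) is already established, so O(~ping_server).
Applying K to premise 3 (O(~ping_server ⊃ delete_log)) and O(~ping_server) yields O(delete_log).
So O(delete_log) holds — delete_log is obligatory. None of the other listed options is made obligatory by any chain of premises.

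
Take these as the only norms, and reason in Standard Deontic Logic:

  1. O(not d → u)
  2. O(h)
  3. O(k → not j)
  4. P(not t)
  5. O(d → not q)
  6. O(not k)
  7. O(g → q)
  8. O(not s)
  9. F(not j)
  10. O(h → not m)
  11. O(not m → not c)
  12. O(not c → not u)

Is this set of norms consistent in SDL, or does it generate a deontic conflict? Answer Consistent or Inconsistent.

Consistent

Premise 3 is O(k → not j), but O(k) is not derivable from the premises, so it does not yield O(not j).
So O(not j) is not derivable, and the apparent clash with O(j) does not arise.
A world satisfying every obligation exists (e.g. c=false, d=true, g=false, h=true, j=true, k=false, m=false, q=false, s=false, t=false, u=false); no atom is both obligatory and forbidden, so the set is consistent.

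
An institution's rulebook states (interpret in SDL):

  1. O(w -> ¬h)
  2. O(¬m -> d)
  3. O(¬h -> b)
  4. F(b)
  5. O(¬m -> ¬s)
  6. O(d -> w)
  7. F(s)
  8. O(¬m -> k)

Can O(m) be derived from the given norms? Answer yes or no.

Yes

Premise 4 is F(b), i.e. O(¬b).
The contrapositive of premise 3 (O(¬h -> b)) is O(¬b -> h), and O(¬b) is already established, so O(h).
Premise 1 is O(w -> ¬h); contrapositively O(h -> ¬w). Since O(h) holds, K gives O(¬w).
Premise 6 is O(d -> w); contrapositively O(¬w -> ¬d). Since O(¬w) holds, K gives O(¬d).
Premise 2, O(¬m -> d), contraposes to O(¬d -> m); with O(¬d) we get O(m).
Premises 5, 7, 8 do not contribute to this derivation.
So O(m) follows.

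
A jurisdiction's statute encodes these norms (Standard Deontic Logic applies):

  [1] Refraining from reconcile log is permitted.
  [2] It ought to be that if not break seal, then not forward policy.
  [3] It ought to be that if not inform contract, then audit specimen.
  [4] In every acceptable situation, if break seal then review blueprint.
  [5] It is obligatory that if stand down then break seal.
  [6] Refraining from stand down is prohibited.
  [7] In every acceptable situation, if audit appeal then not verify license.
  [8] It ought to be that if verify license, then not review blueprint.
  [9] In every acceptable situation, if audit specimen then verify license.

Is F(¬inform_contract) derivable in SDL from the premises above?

Yes

F(¬stand_down) at premise 6 means O(stand_down).
Premise 5 is O(stand_down → break_seal); since O(stand_down), deontic closure gives O(break_seal).
From O(break_seal) and premise 4, O(break_seal → review_blueprint), we obtain O(review_blueprint).
Premise 8, O(verify_license → ¬review_blueprint), contraposes to O(review_blueprint → ¬verify_license); with O(review_blueprint) we get O(¬verify_license).
The contrapositive of premise 9 (O(audit_specimen → verify_license)) is O(¬verify_license → ¬audit_specimen), and O(¬verify_license) is already established, so O(¬audit_specimen).
The contrapositive of premise 3 (O(¬inform_contract → audit_specimen)) is O(¬audit_specimen → inform_contract), and O(¬audit_specimen) is already established, so O(inform_contract).
Premises 1, 2, 7 do not contribute to this derivation.
So O(inform_contract) holds, i.e. F(¬inform_contract). The claim follows.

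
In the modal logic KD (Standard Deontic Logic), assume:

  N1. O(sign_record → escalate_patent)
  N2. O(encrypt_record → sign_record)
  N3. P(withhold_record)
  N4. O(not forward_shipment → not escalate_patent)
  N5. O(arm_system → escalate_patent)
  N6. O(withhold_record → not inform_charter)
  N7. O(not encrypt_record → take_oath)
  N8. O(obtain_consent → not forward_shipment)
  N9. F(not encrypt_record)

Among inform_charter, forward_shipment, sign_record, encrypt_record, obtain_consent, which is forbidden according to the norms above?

obtain_consent

F(not encrypt_record) at premise 9 means O(encrypt_record).
With premise 2, O(encrypt_record → sign_record), the K-axiom yields O(sign_record).
With premise 1, O(sign_record → escalate_patent), the K-axiom yields O(escalate_patent).
The contrapositive of premise 4 (O(not forward_shipment → not escalate_patent)) is O(escalate_patent → forward_shipment), and O(escalate_patent) is already established, so O(forward_shipment).
The contrapositive of premise 8 (O(obtain_consent → not forward_shipment)) is O(forward_shipment → not obtain_consent), and O(forward_shipment) is already established, so O(not obtain_consent).
So O(not obtain_consent) holds, i.e. obtain_consent is forbidden. None of the other listed options is forbidden under the premises.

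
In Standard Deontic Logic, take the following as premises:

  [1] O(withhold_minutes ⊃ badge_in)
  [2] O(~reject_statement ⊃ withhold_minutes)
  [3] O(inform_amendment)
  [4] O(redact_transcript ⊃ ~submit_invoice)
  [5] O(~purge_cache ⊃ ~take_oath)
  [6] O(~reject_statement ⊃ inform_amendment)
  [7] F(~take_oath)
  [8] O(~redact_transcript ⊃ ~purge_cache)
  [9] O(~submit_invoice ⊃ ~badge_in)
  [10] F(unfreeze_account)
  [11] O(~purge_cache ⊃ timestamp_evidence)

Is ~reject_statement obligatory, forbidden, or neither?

Premise 7, F(~take_oath), is equivalent to O(take_oath).
Premise 5 is O(~purge_cache ⊃ ~take_oath); contrapositively O(take_oath ⊃ purge_cache). Since O(take_oath) holds, K gives O(purge_cache).
The contrapositive of premise 8 (O(~redact_transcript ⊃ ~purge_cache)) is O(purge_cache ⊃ redact_transcript), and O(purge_cache) is already established, so O(redact_transcript).
From O(redact_transcript) and premise 4, O(redact_transcript ⊃ ~submit_invoice), we obtain O(~submit_invoice).
Applying K to premise 9 (O(~submit_invoice ⊃ ~badge_in)) and O(~submit_invoice) yields O(~badge_in).
Premise 1, O(withhold_minutes ⊃ badge_in), contraposes to O(~badge_in ⊃ ~withhold_minutes); with O(~badge_in) we get O(~withhold_minutes).
Premise 2, O(~reject_statement ⊃ withhold_minutes), contraposes to O(~withhold_minutes ⊃ reject_statement); with O(~withhold_minutes) we get O(reject_statement).
Premises 3, 6, 10, 11 do not contribute to this derivation.
Thus O(reject_statement), which is F(~reject_statement): ~reject_statement is forbidden.

Forbidden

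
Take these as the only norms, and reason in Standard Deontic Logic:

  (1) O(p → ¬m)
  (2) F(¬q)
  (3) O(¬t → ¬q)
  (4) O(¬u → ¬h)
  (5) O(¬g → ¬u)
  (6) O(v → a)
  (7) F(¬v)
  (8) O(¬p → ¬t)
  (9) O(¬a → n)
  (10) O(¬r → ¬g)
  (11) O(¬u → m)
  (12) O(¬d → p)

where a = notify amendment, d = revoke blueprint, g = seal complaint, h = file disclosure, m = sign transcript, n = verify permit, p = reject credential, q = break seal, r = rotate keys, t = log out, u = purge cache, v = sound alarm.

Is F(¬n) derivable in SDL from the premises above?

Premise 9 is O(¬a → n), but O(¬a) is not derivable from the premises, so it does not yield O(n).
No other premise forces O(n). An ideal world satisfying every premise can still have ¬n true, so F(¬n) is not derivable.

No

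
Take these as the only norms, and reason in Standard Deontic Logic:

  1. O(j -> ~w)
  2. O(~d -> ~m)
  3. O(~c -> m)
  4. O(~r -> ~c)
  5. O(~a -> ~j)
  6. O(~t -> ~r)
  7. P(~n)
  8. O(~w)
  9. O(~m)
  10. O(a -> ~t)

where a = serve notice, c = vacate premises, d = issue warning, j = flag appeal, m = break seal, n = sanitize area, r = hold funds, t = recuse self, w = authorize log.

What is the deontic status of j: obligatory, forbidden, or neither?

Forbidden

From premise 9 we have O(~m).
Premise 3, O(~c -> m), contraposes to O(~m -> c); with O(~m) we get O(c).
The contrapositive of premise 4 (O(~r -> ~c)) is O(c -> r), and O(c) is already established, so O(r).
Premise 6, O(~t -> ~r), contraposes to O(r -> t); with O(r) we get O(t).
Premise 10, O(a -> ~t), contraposes to O(t -> ~a); with O(t) we get O(~a).
From O(~a) and premise 5, O(~a -> ~j), we obtain O(~j).
Premises 1, 2, 7, 8 do not contribute to this derivation.
Thus O(~j), which is F(j): j is forbidden.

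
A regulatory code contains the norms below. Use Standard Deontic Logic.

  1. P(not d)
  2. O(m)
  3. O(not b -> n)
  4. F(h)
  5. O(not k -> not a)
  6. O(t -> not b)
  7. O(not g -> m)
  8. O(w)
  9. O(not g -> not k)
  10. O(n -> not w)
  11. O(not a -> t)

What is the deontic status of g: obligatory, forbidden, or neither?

Premise 8 states O(w) outright.
Premise 10 is O(n -> not w); contrapositively O(w -> not n). Since O(w) holds, K gives O(not n).
Premise 3 is O(not b -> n); contrapositively O(not n -> b). Since O(not n) holds, K gives O(b).
Premise 6 is O(t -> not b); contrapositively O(b -> not t). Since O(b) holds, K gives O(not t).
The contrapositive of premise 11 (O(not a -> t)) is O(not t -> a), and O(not t) is already established, so O(a).
Premise 5, O(not k -> not a), contraposes to O(a -> k); with O(a) we get O(k).
Premise 9 is O(not g -> not k); contrapositively O(k -> g). Since O(k) holds, K gives O(g).
Premises 1, 2, 4, 7 do not contribute to this derivation.
Hence g is obligatory.

Obligatory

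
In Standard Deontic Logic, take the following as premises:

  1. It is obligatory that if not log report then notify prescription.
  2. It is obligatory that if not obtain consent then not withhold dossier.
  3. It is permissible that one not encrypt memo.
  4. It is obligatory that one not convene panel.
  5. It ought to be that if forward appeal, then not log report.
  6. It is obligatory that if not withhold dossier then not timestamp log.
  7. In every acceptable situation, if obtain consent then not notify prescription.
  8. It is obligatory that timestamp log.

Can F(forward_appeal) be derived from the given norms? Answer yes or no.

Premise 8 gives O(timestamp_log).
Premise 6 is O(¬withhold_dossier → ¬timestamp_log); contrapositively O(timestamp_log → withhold_dossier). Since O(timestamp_log) holds, K gives O(withhold_dossier).
The contrapositive of premise 2 (O(¬obtain_consent → ¬withhold_dossier)) is O(withhold_dossier → obtain_consent), and O(withhold_dossier) is already established, so O(obtain_consent).
Premise 7 is O(obtain_consent → ¬notify_prescription); since O(obtain_consent), deontic closure gives O(¬notify_prescription).
The contrapositive of premise 1 (O(¬log_report → notify_prescription)) is O(¬notify_prescription → log_report), and O(¬notify_prescription) is already established, so O(log_report).
Premise 5, O(forward_appeal → ¬log_report), contraposes to O(log_report → ¬forward_appeal); with O(log_report) we get O(¬forward_appeal).
Premises 3, 4 do not contribute to this derivation.
So O(¬forward_appeal) holds, i.e. F(forward_appeal). The claim follows.

Yes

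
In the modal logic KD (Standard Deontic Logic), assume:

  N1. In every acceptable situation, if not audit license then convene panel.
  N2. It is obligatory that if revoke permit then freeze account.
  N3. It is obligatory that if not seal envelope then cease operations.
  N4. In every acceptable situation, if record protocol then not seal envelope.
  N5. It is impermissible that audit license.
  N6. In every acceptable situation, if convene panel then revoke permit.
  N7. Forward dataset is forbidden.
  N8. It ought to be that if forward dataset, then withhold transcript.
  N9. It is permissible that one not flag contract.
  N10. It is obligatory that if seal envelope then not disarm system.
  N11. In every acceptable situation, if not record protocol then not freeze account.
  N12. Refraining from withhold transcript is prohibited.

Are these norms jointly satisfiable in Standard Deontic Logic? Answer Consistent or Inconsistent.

Consistent

Premise 8 is O(forward_dataset → withhold_transcript); even if O(withhold_transcript) held, inferring O(forward_dataset) would be affirming the consequent — invalid.
So O(forward_dataset) is not derivable, and the apparent clash with O(¬forward_dataset) does not arise.
A world satisfying every obligation exists (e.g. audit_license=false, cease_operations=true, convene_panel=true, disarm_system=false, flag_contract=false, forward_dataset=false, freeze_account=true, record_protocol=true, revoke_permit=true, seal_envelope=false, withhold_transcript=true); no atom is both obligatory and forbidden, so the set is consistent.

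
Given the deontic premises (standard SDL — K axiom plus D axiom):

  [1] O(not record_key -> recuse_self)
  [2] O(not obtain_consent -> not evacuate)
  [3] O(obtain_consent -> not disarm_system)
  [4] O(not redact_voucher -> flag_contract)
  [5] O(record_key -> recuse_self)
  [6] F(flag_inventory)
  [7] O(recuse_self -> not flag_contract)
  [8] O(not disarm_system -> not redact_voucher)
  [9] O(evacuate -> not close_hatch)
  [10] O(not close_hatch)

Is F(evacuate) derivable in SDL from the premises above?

Premises 1 and 5 are O(not record_key -> recuse_self) and O(record_key -> recuse_self); every ideal world satisfies not record_key or record_key, so in either case recuse_self holds — hence O(recuse_self).
From O(recuse_self) and premise 7, O(recuse_self -> not flag_contract), we obtain O(not flag_contract).
The contrapositive of premise 4 (O(not redact_voucher -> flag_contract)) is O(not flag_contract -> redact_voucher), and O(not flag_contract) is already established, so O(redact_voucher).
The contrapositive of premise 8 (O(not disarm_system -> not redact_voucher)) is O(redact_voucher -> disarm_system), and O(redact_voucher) is already established, so O(disarm_system).
Premise 3, O(obtain_consent -> not disarm_system), contraposes to O(disarm_system -> not obtain_consent); with O(disarm_system) we get O(not obtain_consent).
Applying K to premise 2 (O(not obtain_consent -> not evacuate)) and O(not obtain_consent) yields O(not evacuate).
Premises 6, 9, 10 do not contribute to this derivation.
So O(not evacuate) holds, i.e. F(evacuate). The claim follows.

Yes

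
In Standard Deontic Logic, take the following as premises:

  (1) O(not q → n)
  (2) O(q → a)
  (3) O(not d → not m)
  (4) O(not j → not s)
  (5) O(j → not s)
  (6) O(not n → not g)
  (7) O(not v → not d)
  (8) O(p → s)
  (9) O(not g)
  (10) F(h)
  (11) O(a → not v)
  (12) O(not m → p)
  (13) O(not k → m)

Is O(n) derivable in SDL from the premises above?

Premises 5 and 4 are O(j → not s) and O(not j → not s); every ideal world satisfies j or not j, so in either case not s holds — hence O(not s).
The contrapositive of premise 8 (O(p → s)) is O(not s → not p), and O(not s) is already established, so O(not p).
Premise 12, O(not m → p), contraposes to O(not p → m); with O(not p) we get O(m).
The contrapositive of premise 3 (O(not d → not m)) is O(m → d), and O(m) is already established, so O(d).
The contrapositive of premise 7 (O(not v → not d)) is O(d → v), and O(d) is already established, so O(v).
Premise 11 is O(a → not v); contrapositively O(v → not a). Since O(v) holds, K gives O(not a).
Premise 2 is O(q → a); contrapositively O(not a → not q). Since O(not a) holds, K gives O(not q).
Applying K to premise 1 (O(not q → n)) and O(not q) yields O(n).
Premises 6, 9, 10, 13 do not contribute to this derivation.
So O(n) follows.

Yes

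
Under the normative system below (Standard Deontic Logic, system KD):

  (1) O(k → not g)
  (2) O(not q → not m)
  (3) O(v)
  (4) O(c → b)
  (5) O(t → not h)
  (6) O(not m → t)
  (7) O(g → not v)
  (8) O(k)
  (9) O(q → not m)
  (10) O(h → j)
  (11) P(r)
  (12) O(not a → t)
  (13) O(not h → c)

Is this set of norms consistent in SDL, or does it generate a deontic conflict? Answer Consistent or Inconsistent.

Consistent

Premise 7 is O(g → not v), but O(g) is not derivable from the premises, so it does not yield O(not v).
So O(not v) is not derivable, and the apparent clash with O(v) does not arise.
A world satisfying every obligation exists (e.g. a=false, b=true, c=true, g=false, h=false, j=false, k=true, m=false, q=false, r=false, t=true, v=true); no atom is both obligatory and forbidden, so the set is consistent.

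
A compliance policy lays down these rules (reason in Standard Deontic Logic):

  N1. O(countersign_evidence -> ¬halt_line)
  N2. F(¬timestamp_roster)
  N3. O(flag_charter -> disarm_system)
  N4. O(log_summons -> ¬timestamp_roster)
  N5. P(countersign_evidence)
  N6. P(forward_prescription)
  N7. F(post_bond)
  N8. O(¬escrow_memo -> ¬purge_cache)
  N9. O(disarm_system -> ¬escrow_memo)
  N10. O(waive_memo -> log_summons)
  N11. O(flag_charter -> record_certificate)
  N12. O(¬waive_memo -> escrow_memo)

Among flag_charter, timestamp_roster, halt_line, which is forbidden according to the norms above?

flag_charter

F(¬timestamp_roster) at premise 2 means O(timestamp_roster).
Premise 4 is O(log_summons -> ¬timestamp_roster); contrapositively O(timestamp_roster -> ¬log_summons). Since O(timestamp_roster) holds, K gives O(¬log_summons).
The contrapositive of premise 10 (O(waive_memo -> log_summons)) is O(¬log_summons -> ¬waive_memo), and O(¬log_summons) is already established, so O(¬waive_memo).
From O(¬waive_memo) and premise 12, O(¬waive_memo -> escrow_memo), we obtain O(escrow_memo).
The contrapositive of premise 9 (O(disarm_system -> ¬escrow_memo)) is O(escrow_memo -> ¬disarm_system), and O(escrow_memo) is already established, so O(¬disarm_system).
Premise 3 is O(flag_charter -> disarm_system); contrapositively O(¬disarm_system -> ¬flag_charter). Since O(¬disarm_system) holds, K gives O(¬flag_charter).
So O(¬flag_charter) holds, i.e. flag_charter is forbidden. None of the other listed options is forbidden under the premises.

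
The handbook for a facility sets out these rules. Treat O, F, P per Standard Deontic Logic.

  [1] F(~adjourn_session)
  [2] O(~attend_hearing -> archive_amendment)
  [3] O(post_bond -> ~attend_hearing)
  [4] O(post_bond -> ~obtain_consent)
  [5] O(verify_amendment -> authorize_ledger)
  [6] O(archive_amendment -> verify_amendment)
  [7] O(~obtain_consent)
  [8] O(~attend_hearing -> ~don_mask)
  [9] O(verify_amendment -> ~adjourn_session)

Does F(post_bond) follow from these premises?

Yes

F(~adjourn_session) at premise 1 means O(adjourn_session).
Premise 9 is O(verify_amendment -> ~adjourn_session); contrapositively O(adjourn_session -> ~verify_amendment). Since O(adjourn_session) holds, K gives O(~verify_amendment).
Premise 6, O(archive_amendment -> verify_amendment), contraposes to O(~verify_amendment -> ~archive_amendment); with O(~verify_amendment) we get O(~archive_amendment).
Premise 2, O(~attend_hearing -> archive_amendment), contraposes to O(~archive_amendment -> attend_hearing); with O(~archive_amendment) we get O(attend_hearing).
Premise 3, O(post_bond -> ~attend_hearing), contraposes to O(attend_hearing -> ~post_bond); with O(attend_hearing) we get O(~post_bond).
Premises 4, 5, 7, 8 do not contribute to this derivation.
So O(~post_bond) holds, i.e. F(post_bond). The claim follows.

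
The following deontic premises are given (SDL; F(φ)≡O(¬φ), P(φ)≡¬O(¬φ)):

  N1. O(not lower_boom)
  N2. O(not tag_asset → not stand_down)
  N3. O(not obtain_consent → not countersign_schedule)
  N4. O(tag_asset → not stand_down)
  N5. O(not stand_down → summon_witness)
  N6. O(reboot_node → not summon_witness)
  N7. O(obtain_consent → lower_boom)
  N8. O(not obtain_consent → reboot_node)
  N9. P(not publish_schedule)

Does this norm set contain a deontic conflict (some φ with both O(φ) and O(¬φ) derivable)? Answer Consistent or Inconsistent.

By case analysis on tag_asset: premise 4 gives O(tag_asset → not stand_down) and premise 2 gives O(not tag_asset → not stand_down), so O(not stand_down) either way.
Premise 5 is O(not stand_down → summon_witness); since O(not stand_down), deontic closure gives O(summon_witness).
The contrapositive of premise 6 (O(reboot_node → not summon_witness)) is O(summon_witness → not reboot_node), and O(summon_witness) is already established, so O(not reboot_node).
The contrapositive of premise 8 (O(not obtain_consent → reboot_node)) is O(not reboot_node → obtain_consent), and O(not reboot_node) is already established, so O(obtain_consent).
Applying K to premise 7 (O(obtain_consent → lower_boom)) and O(obtain_consent) yields O(lower_boom).
But premise 1 directly asserts O(not lower_boom).
We now have both O(lower_boom) and O(not lower_boom) — lower_boom is simultaneously obligatory and forbidden, violating the D-axiom.

Inconsistent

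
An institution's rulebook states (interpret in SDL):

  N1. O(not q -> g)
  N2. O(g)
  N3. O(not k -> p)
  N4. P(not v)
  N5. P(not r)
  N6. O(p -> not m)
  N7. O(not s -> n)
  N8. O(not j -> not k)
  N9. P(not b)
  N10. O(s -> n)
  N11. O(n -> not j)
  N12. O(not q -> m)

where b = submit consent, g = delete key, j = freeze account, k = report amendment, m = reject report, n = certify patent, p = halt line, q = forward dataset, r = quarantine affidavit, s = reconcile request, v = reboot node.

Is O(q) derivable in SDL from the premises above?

Yes

Premises 7 and 10 cover both cases: O(not s -> n) and O(s -> n). Since not s ∨ s is a tautology, O(n) follows.
With premise 11, O(n -> not j), the K-axiom yields O(not j).
With premise 8, O(not j -> not k), the K-axiom yields O(not k).
With premise 3, O(not k -> p), the K-axiom yields O(p).
Applying K to premise 6 (O(p -> not m)) and O(p) yields O(not m).
Premise 12 is O(not q -> m); contrapositively O(not m -> q). Since O(not m) holds, K gives O(q).
Premises 1, 2, 4, 5, 9 do not contribute to this derivation.
So O(q) follows.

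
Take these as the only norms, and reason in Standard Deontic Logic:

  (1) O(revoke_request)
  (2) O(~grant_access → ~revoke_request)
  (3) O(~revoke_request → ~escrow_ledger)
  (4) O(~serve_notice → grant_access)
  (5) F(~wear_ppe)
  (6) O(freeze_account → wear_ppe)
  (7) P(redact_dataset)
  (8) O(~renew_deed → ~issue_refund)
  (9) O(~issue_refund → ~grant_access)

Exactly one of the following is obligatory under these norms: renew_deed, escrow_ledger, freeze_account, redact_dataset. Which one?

From premise 1 we have O(revoke_request).
Premise 2, O(~grant_access → ~revoke_request), contraposes to O(revoke_request → grant_access); with O(revoke_request) we get O(grant_access).
Premise 9 is O(~issue_refund → ~grant_access); contrapositively O(grant_access → issue_refund). Since O(grant_access) holds, K gives O(issue_refund).
Premise 8 is O(~renew_deed → ~issue_refund); contrapositively O(issue_refund → renew_deed). Since O(issue_refund) holds, K gives O(renew_deed).
So O(renew_deed) holds — renew_deed is obligatory. None of the other listed options is made obligatory by any chain of premises.

renew_deed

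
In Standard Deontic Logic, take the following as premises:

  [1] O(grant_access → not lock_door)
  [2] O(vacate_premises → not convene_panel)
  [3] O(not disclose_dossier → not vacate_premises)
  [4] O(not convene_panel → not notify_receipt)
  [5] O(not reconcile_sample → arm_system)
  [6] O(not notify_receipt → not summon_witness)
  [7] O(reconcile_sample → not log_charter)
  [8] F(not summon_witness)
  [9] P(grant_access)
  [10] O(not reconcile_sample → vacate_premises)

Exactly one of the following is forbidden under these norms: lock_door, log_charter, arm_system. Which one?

Premise 8, F(not summon_witness), is equivalent to O(summon_witness).
The contrapositive of premise 6 (O(not notify_receipt → not summon_witness)) is O(summon_witness → notify_receipt), and O(summon_witness) is already established, so O(notify_receipt).
Premise 4 is O(not convene_panel → not notify_receipt); contrapositively O(notify_receipt → convene_panel). Since O(notify_receipt) holds, K gives O(convene_panel).
The contrapositive of premise 2 (O(vacate_premises → not convene_panel)) is O(convene_panel → not vacate_premises), and O(convene_panel) is already established, so O(not vacate_premises).
The contrapositive of premise 10 (O(not reconcile_sample → vacate_premises)) is O(not vacate_premises → reconcile_sample), and O(not vacate_premises) is already established, so O(reconcile_sample).
With premise 7, O(reconcile_sample → not log_charter), the K-axiom yields O(not log_charter).
So O(not log_charter) holds, i.e. log_charter is forbidden. None of the other listed options is forbidden under the premises.

log_charter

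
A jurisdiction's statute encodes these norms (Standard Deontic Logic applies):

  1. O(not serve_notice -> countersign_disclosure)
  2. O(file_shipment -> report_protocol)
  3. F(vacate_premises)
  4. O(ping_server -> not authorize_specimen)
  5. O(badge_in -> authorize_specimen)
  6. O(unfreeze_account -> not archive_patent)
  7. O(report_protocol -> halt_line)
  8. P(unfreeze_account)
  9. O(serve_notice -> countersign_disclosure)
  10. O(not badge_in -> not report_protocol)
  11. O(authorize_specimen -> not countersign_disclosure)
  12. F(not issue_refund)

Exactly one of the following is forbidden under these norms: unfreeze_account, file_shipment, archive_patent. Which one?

Premises 9 and 1 cover both cases: O(serve_notice -> countersign_disclosure) and O(not serve_notice -> countersign_disclosure). Since serve_notice ∨ not serve_notice is a tautology, O(countersign_disclosure) follows.
The contrapositive of premise 11 (O(authorize_specimen -> not countersign_disclosure)) is O(countersign_disclosure -> not authorize_specimen), and O(countersign_disclosure) is already established, so O(not authorize_specimen).
Premise 5 is O(badge_in -> authorize_specimen); contrapositively O(not authorize_specimen -> not badge_in). Since O(not authorize_specimen) holds, K gives O(not badge_in).
Applying K to premise 10 (O(not badge_in -> not report_protocol)) and O(not badge_in) yields O(not report_protocol).
Premise 2, O(file_shipment -> report_protocol), contraposes to O(not report_protocol -> not file_shipment); with O(not report_protocol) we get O(not file_shipment).
So O(not file_shipment) holds, i.e. file_shipment is forbidden. None of the other listed options is forbidden under the premises.

file_shipment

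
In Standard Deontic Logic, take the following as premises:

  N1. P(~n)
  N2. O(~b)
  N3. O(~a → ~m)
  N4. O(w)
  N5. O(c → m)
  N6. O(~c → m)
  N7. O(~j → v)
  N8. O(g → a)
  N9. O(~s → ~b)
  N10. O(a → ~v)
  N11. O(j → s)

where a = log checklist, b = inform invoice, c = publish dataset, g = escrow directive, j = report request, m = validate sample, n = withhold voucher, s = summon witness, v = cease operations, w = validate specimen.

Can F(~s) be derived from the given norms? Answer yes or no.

Yes

Premises 5 and 6 cover both cases: O(c → m) and O(~c → m). Since c ∨ ~c is a tautology, O(m) follows.
Premise 3 is O(~a → ~m); contrapositively O(m → a). Since O(m) holds, K gives O(a).
Applying K to premise 10 (O(a → ~v)) and O(a) yields O(~v).
The contrapositive of premise 7 (O(~j → v)) is O(~v → j), and O(~v) is already established, so O(j).
Applying K to premise 11 (O(j → s)) and O(j) yields O(s).
Premises 1, 2, 4, 8, 9 do not contribute to this derivation.
So O(s) holds, i.e. F(~s). The claim follows.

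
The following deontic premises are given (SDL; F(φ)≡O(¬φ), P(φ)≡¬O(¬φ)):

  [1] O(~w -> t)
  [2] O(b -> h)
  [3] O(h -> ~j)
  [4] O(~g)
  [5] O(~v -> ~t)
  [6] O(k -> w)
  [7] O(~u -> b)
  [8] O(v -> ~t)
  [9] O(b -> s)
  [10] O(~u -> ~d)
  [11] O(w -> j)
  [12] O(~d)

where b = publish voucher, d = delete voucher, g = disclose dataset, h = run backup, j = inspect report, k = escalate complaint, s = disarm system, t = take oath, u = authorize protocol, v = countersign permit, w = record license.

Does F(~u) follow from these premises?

Yes

Premises 5 and 8 are O(~v -> ~t) and O(v -> ~t); every ideal world satisfies ~v or v, so in either case ~t holds — hence O(~t).
Premise 1, O(~w -> t), contraposes to O(~t -> w); with O(~t) we get O(w).
From O(w) and premise 11, O(w -> j), we obtain O(j).
Premise 3, O(h -> ~j), contraposes to O(j -> ~h); with O(j) we get O(~h).
The contrapositive of premise 2 (O(b -> h)) is O(~h -> ~b), and O(~h) is already established, so O(~b).
Premise 7 is O(~u -> b); contrapositively O(~b -> u). Since O(~b) holds, K gives O(u).
Premises 4, 6, 9, 10, 12 do not contribute to this derivation.
So O(u) holds, i.e. F(~u). The claim follows.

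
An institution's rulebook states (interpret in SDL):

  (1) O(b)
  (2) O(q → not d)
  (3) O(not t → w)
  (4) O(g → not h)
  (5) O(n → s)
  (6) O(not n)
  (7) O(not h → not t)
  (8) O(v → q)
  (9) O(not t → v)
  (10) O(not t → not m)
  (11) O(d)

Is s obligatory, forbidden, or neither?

Neither

Premise 5 is O(n → s), but O(n) is not derivable from the premises, so it does not yield O(s).
No premise or chain of K-axiom applications forces O(s), and none forces O(not s). So s is neither obligatory nor forbidden under these norms.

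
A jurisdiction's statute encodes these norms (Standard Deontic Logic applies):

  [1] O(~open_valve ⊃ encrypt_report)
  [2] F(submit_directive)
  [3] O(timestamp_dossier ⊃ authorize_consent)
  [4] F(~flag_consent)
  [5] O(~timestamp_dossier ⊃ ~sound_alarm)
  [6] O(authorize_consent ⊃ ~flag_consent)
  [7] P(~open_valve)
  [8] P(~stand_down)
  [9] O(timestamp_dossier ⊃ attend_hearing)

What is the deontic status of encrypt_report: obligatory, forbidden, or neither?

Neither

Premise 1 is O(~open_valve ⊃ encrypt_report), but O(~open_valve) is not derivable from the premises (the permission P(~open_valve) asserts only ~O(open_valve), not O(~open_valve)), so it does not yield O(encrypt_report).
No premise or chain of K-axiom applications forces O(encrypt_report), and none forces O(~encrypt_report). So encrypt_report is neither obligatory nor forbidden under these norms.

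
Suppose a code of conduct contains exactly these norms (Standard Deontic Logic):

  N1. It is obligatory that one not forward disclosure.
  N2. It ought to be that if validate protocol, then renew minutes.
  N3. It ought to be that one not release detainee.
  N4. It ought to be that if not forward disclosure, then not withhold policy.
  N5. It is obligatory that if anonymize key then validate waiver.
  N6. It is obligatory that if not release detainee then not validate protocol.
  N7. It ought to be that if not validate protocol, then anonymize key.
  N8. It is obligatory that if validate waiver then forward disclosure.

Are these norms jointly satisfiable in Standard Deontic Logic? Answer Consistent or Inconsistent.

From premise 3 we have O(¬release_detainee).
From O(¬release_detainee) and premise 6, O(¬release_detainee → ¬validate_protocol), we obtain O(¬validate_protocol).
Premise 7 is O(¬validate_protocol → anonymize_key); since O(¬validate_protocol), deontic closure gives O(anonymize_key).
From O(anonymize_key) and premise 5, O(anonymize_key → validate_waiver), we obtain O(validate_waiver).
Applying K to premise 8 (O(validate_waiver → forward_disclosure)) and O(validate_waiver) yields O(forward_disclosure).
However, premise 1 gives O(¬forward_disclosure).
We now have both O(forward_disclosure) and O(¬forward_disclosure) — forward_disclosure is simultaneously obligatory and forbidden, violating the D-axiom.

Inconsistent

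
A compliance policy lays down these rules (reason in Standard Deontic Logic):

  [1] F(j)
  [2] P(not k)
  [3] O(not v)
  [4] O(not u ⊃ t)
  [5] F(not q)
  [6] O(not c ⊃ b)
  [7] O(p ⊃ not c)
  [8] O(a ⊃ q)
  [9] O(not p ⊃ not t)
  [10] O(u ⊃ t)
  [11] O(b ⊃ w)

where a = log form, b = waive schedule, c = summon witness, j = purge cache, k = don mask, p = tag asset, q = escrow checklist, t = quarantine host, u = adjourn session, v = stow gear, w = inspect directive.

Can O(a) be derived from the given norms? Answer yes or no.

Premise 8 is O(a ⊃ q); even if O(q) held, inferring O(a) would be affirming the consequent — invalid.
No other premise forces O(a). An ideal world satisfying every premise can still have a false, so O(a) is not derivable.

No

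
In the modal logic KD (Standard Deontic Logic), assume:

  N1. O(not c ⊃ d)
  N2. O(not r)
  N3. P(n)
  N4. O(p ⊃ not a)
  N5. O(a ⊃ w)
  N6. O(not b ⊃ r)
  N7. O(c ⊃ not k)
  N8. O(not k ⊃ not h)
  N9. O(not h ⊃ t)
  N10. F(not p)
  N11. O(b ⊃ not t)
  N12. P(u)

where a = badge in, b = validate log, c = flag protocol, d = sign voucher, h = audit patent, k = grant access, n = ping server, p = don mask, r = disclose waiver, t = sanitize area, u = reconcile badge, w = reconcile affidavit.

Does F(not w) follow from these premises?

Premise 5 is O(a ⊃ w), but O(a) is not derivable from the premises, so it does not yield O(w).
No other premise forces O(w). An ideal world satisfying every premise can still have not w true, so F(not w) is not derivable.

No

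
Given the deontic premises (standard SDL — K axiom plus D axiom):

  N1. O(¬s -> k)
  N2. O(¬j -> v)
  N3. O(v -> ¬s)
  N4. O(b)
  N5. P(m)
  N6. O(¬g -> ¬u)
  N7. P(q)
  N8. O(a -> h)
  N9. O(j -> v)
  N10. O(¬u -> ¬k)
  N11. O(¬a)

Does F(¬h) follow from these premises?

No

Premise 8 is O(a -> h), but O(a) is not derivable from the premises, so it does not yield O(h).
No other premise forces O(h). An ideal world satisfying every premise can still have ¬h true, so F(¬h) is not derivable.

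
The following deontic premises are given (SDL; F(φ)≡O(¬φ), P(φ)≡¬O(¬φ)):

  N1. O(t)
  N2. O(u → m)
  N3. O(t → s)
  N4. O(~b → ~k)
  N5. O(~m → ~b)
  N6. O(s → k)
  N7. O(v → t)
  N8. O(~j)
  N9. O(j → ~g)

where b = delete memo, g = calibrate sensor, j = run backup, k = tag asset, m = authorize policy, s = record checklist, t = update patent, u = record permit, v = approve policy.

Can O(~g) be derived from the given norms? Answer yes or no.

Premise 9 is O(j → ~g), but O(j) is not derivable from the premises, so it does not yield O(~g).
No other premise forces O(~g). An ideal world satisfying every premise can still have ~g false, so O(~g) is not derivable.

No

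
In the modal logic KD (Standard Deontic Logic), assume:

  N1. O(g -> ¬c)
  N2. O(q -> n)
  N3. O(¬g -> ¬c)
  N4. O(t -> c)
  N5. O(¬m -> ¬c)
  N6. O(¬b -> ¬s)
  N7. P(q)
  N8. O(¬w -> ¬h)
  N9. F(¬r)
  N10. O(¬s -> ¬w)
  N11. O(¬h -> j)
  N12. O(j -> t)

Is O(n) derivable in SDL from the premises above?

No

Premise 2 is O(q -> n), but O(q) is not derivable from the premises (the permission P(q) asserts only ¬O(¬q), not O(q)), so it does not yield O(n).
No other premise forces O(n). An ideal world satisfying every premise can still have n false, so O(n) is not derivable.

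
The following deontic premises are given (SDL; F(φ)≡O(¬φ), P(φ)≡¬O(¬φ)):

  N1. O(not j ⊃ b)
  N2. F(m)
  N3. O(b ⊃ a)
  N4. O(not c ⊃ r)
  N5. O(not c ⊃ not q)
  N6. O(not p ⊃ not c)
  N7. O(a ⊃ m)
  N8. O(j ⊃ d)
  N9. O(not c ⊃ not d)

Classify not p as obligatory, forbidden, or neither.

Premise 2, F(m), is equivalent to O(not m).
Premise 7 is O(a ⊃ m); contrapositively O(not m ⊃ not a). Since O(not m) holds, K gives O(not a).
The contrapositive of premise 3 (O(b ⊃ a)) is O(not a ⊃ not b), and O(not a) is already established, so O(not b).
Premise 1 is O(not j ⊃ b); contrapositively O(not b ⊃ j). Since O(not b) holds, K gives O(j).
Premise 8 is O(j ⊃ d); since O(j), deontic closure gives O(d).
Premise 9, O(not c ⊃ not d), contraposes to O(d ⊃ c); with O(d) we get O(c).
Premise 6, O(not p ⊃ not c), contraposes to O(c ⊃ p); with O(c) we get O(p).
Premises 4, 5 do not contribute to this derivation.
Thus O(p), which is F(not p): not p is forbidden.

Forbidden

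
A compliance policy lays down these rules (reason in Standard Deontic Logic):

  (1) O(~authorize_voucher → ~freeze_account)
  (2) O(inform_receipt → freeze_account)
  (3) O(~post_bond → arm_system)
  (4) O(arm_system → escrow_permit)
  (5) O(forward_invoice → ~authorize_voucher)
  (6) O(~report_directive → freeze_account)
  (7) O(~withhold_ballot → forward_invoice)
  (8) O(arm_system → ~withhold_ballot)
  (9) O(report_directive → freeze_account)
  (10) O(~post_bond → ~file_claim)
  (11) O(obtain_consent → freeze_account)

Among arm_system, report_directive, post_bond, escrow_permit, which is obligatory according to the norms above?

post_bond

By case analysis on ~report_directive: premise 6 gives O(~report_directive → freeze_account) and premise 9 gives O(report_directive → freeze_account), so O(freeze_account) either way.
Premise 1, O(~authorize_voucher → ~freeze_account), contraposes to O(freeze_account → authorize_voucher); with O(freeze_account) we get O(authorize_voucher).
The contrapositive of premise 5 (O(forward_invoice → ~authorize_voucher)) is O(authorize_voucher → ~forward_invoice), and O(authorize_voucher) is already established, so O(~forward_invoice).
Premise 7 is O(~withhold_ballot → forward_invoice); contrapositively O(~forward_invoice → withhold_ballot). Since O(~forward_invoice) holds, K gives O(withhold_ballot).
Premise 8, O(arm_system → ~withhold_ballot), contraposes to O(withhold_ballot → ~arm_system); with O(withhold_ballot) we get O(~arm_system).
Premise 3 is O(~post_bond → arm_system); contrapositively O(~arm_system → post_bond). Since O(~arm_system) holds, K gives O(post_bond).
So O(post_bond) holds — post_bond is obligatory. None of the other listed options is made obligatory by any chain of premises.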